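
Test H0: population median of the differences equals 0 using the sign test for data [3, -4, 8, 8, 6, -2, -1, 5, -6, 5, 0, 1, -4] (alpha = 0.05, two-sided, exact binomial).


Step 1: Discard zero differences. Original n = 13; n_eff = number of nonzero differences = 12.
Nonzero differences (with sign): +3, -4, +8, +8, +6, -2, -1, +5, -6, +5, +1, -4
Step 2: Count signs: positive = 7, negative = 5.
Step 3: Under H0: P(positive) = 0.5, so the number of positives S ~ Bin(12, 0.5).
Step 4: Two-sided exact p-value = sum of Bin(12,0.5) probabilities at or below the observed probability = 0.774414.
Step 5: alpha = 0.05. fail to reject H0.

n_eff = 12, pos = 7, neg = 5, p = 0.774414, fail to reject H0.


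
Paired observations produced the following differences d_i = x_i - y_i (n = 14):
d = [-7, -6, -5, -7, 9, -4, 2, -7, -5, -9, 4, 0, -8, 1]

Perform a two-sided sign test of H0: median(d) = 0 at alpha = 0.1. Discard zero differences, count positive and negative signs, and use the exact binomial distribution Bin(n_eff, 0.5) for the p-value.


Step 1: Discard zero differences. Original n = 14; n_eff = number of nonzero differences = 13.
Nonzero differences (with sign): -7, -6, -5, -7, +9, -4, +2, -7, -5, -9, +4, -8, +1
Step 2: Count signs: positive = 4, negative = 9.
Step 3: Under H0: P(positive) = 0.5, so the number of positives S ~ Bin(13, 0.5).
Step 4: Two-sided exact p-value = sum of Bin(13,0.5) probabilities at or below the observed probability = 0.266846.
Step 5: alpha = 0.1. fail to reject H0.

n_eff = 13, pos = 4, neg = 9, p = 0.266846, fail to reject H0.


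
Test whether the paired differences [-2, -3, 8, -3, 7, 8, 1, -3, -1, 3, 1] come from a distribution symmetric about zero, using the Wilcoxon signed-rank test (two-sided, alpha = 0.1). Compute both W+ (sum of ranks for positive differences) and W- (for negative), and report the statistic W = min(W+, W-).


Step 1: Drop any zero differences (none here) and take |d_i|.
|d| = [2, 3, 8, 3, 7, 8, 1, 3, 1, 3, 1]
Step 2: Midrank |d_i| (ties get averaged ranks).
ranks: |2|->4, |3|->6.5, |8|->10.5, |3|->6.5, |7|->9, |8|->10.5, |1|->2, |3|->6.5, |1|->2, |3|->6.5, |1|->2
Step 3: Attach original signs; sum ranks with positive sign and with negative sign.
W+ = 10.5 + 9 + 10.5 + 2 + 6.5 + 2 = 40.5
W- = 4 + 6.5 + 6.5 + 6.5 + 2 = 25.5
(Check: W+ + W- = 66 should equal n(n+1)/2 = 66.)
Step 4: Test statistic W = min(W+, W-) = 25.5.
Step 5: Ties in |d|, so use the tie-corrected normal approximation.
        E[W] = n(n+1)/4 = 11*12/4 = 33.
        Tie groups: |d|=1 (t=3), |d|=3 (t=4), |d|=8 (t=2); sum(t^3 - t) = 90.
        Var[W] = n(n+1)(2n+1)/24 - sum(t^3-t)/48 = 3036/24 - 90/48 = 124.625.
        z = (W - E[W]) / sqrt(Var[W]) = (25.5 - 33) / 11.1636 = -0.6718.
        Two-sided p = 2*Phi(z) = 0.501693.
Step 6: alpha = 0.1. fail to reject H0.

W+ = 40.5, W- = 25.5, W = min = 25.5, p = 0.501693, fail to reject H0.


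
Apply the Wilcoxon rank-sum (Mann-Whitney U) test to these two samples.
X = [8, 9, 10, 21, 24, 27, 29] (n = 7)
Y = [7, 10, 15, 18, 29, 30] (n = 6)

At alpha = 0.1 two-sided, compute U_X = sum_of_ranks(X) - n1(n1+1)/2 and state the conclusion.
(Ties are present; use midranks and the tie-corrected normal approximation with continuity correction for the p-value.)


Step 1: Combine and sort all 13 observations; assign midranks.
sorted (value, group): (7,Y), (8,X), (9,X), (10,X), (10,Y), (15,Y), (18,Y), (21,X), (24,X), (27,X), (29,X), (29,Y), (30,Y)
ranks: 7->1, 8->2, 9->3, 10->4.5, 10->4.5, 15->6, 18->7, 21->8, 24->9, 27->10, 29->11.5, 29->11.5, 30->13
Step 2: Rank sum for X: R1 = 2 + 3 + 4.5 + 8 + 9 + 10 + 11.5 = 48.
Step 3: U_X = R1 - n1(n1+1)/2 = 48 - 7*8/2 = 48 - 28 = 20.
       U_Y = n1*n2 - U_X = 42 - 20 = 22.
Step 4: Ties are present, so use the tie-corrected normal approximation (with continuity correction) for the p-value.
Step 5: p-value = 0.942900; compare to alpha = 0.1. fail to reject H0.

U_X = 20, p = 0.942900, fail to reject H0 at alpha = 0.1.


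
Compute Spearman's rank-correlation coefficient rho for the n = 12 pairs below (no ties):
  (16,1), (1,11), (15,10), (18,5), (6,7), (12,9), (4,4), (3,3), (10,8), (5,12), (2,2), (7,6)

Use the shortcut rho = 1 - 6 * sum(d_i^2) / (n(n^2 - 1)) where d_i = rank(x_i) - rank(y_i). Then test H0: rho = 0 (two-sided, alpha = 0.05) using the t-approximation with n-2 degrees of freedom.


Step 1: Rank x and y separately (midranks; no ties here).
rank(x): 16->11, 1->1, 15->10, 18->12, 6->6, 12->9, 4->4, 3->3, 10->8, 5->5, 2->2, 7->7
rank(y): 1->1, 11->11, 10->10, 5->5, 7->7, 9->9, 4->4, 3->3, 8->8, 12->12, 2->2, 6->6
Step 2: d_i = R_x(i) - R_y(i); compute d_i^2.
  (11-1)^2=100, (1-11)^2=100, (10-10)^2=0, (12-5)^2=49, (6-7)^2=1, (9-9)^2=0, (4-4)^2=0, (3-3)^2=0, (8-8)^2=0, (5-12)^2=49, (2-2)^2=0, (7-6)^2=1
sum(d^2) = 300.
Step 3: rho = 1 - 6*300 / (12*(12^2 - 1)) = 1 - 1800/1716 = -0.048951.
Step 4: Under H0, t = rho * sqrt((n-2)/(1-rho^2)) = -0.1550 ~ t(10).
Step 5: Two-sided p-value from the t-distribution with 10 df = 0.879919.
Step 6: alpha = 0.05. fail to reject H0.

rho = -0.0490, p = 0.879919, fail to reject H0 at alpha = 0.05.


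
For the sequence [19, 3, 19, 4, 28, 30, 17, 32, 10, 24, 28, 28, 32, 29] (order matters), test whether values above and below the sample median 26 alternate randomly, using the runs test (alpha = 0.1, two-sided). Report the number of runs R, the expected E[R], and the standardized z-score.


Step 1: Compute median = 26; label A = above, B = below.
Labels in order: BBBBAABABBAAAA  (n_A = 7, n_B = 7)
Step 2: Count runs R = 6.
Step 3: Under H0 (random ordering), E[R] = 2*n_A*n_B/(n_A+n_B) + 1 = 2*7*7/14 + 1 = 8.0000.
        Var[R] = 2*n_A*n_B*(2*n_A*n_B - n_A - n_B) / ((n_A+n_B)^2 * (n_A+n_B-1)) = 8232/2548 = 3.2308.
        SD[R] = 1.7974.
Step 4: Continuity-corrected z = (R + 0.5 - E[R]) / SD[R] = (6 + 0.5 - 8.0000) / 1.7974 = -0.8345.
Step 5: Two-sided p-value via normal approximation = 2*(1 - Phi(|z|)) = 0.403986.
Step 6: alpha = 0.1. fail to reject H0.

R = 6, z = -0.8345, p = 0.403986, fail to reject H0.


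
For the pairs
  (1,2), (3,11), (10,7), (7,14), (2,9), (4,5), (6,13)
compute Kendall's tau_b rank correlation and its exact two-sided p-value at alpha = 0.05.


Step 1: Enumerate the 21 unordered pairs (i,j) with i<j and classify each by sign(x_j-x_i) * sign(y_j-y_i).
  (1,2):dx=+2,dy=+9->C; (1,3):dx=+9,dy=+5->C; (1,4):dx=+6,dy=+12->C; (1,5):dx=+1,dy=+7->C
  (1,6):dx=+3,dy=+3->C; (1,7):dx=+5,dy=+11->C; (2,3):dx=+7,dy=-4->D; (2,4):dx=+4,dy=+3->C
  (2,5):dx=-1,dy=-2->C; (2,6):dx=+1,dy=-6->D; (2,7):dx=+3,dy=+2->C; (3,4):dx=-3,dy=+7->D
  (3,5):dx=-8,dy=+2->D; (3,6):dx=-6,dy=-2->C; (3,7):dx=-4,dy=+6->D; (4,5):dx=-5,dy=-5->C
  (4,6):dx=-3,dy=-9->C; (4,7):dx=-1,dy=-1->C; (5,6):dx=+2,dy=-4->D; (5,7):dx=+4,dy=+4->C
  (6,7):dx=+2,dy=+8->C
Step 2: C = 15, D = 6, total pairs = 21.
Step 3: tau = (C - D)/(n(n-1)/2) = (15 - 6)/21 = 0.428571.
Step 4: Exact two-sided p-value (enumerate n! = 5040 permutations of y under H0): p = 0.238889.
Step 5: alpha = 0.05. fail to reject H0.

tau_b = 0.4286 (C=15, D=6), p = 0.238889, fail to reject H0.


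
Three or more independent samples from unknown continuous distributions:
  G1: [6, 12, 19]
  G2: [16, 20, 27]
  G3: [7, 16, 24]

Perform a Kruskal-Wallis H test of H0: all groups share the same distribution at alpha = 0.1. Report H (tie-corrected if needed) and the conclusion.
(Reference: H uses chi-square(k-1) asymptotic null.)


Step 1: Combine all N = 9 observations and assign midranks.
sorted (value, group, rank): (6,G1,1), (7,G3,2), (12,G1,3), (16,G2,4.5), (16,G3,4.5), (19,G1,6), (20,G2,7), (24,G3,8), (27,G2,9)
Step 2: Sum ranks within each group.
R_1 = 10 (n_1 = 3)
R_2 = 20.5 (n_2 = 3)
R_3 = 14.5 (n_3 = 3)
Step 3: H = 12/(N(N+1)) * sum(R_i^2/n_i) - 3(N+1)
     = 12/(9*10) * (10^2/3 + 20.5^2/3 + 14.5^2/3) - 3*10
     = 0.133333 * 243.5 - 30
     = 2.466667.
Step 4: Ties present; correction factor C = 1 - 6/(9^3 - 9) = 0.991667. Corrected H = 2.466667 / 0.991667 = 2.487395.
Step 5: Under H0, H ~ chi^2(2); p-value = 0.288316.
Step 6: alpha = 0.1. fail to reject H0.

H = 2.4874, df = 2, p = 0.288316, fail to reject H0.


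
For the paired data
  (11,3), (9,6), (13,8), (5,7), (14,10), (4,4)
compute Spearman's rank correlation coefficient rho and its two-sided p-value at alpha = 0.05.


Step 1: Rank x and y separately (midranks; no ties here).
rank(x): 11->4, 9->3, 13->5, 5->2, 14->6, 4->1
rank(y): 3->1, 6->3, 8->5, 7->4, 10->6, 4->2
Step 2: d_i = R_x(i) - R_y(i); compute d_i^2.
  (4-1)^2=9, (3-3)^2=0, (5-5)^2=0, (2-4)^2=4, (6-6)^2=0, (1-2)^2=1
sum(d^2) = 14.
Step 3: rho = 1 - 6*14 / (6*(6^2 - 1)) = 1 - 84/210 = 0.600000.
Step 4: Under H0, t = rho * sqrt((n-2)/(1-rho^2)) = 1.5000 ~ t(4).
Step 5: Two-sided p-value from the t-distribution with 4 df = 0.208000.
Step 6: alpha = 0.05. fail to reject H0.

rho = 0.6000, p = 0.208000, fail to reject H0 at alpha = 0.05.


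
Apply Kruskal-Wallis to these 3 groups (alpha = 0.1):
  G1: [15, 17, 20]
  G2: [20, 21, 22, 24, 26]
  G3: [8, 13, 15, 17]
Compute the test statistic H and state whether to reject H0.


Step 1: Combine all N = 12 observations and assign midranks.
sorted (value, group, rank): (8,G3,1), (13,G3,2), (15,G1,3.5), (15,G3,3.5), (17,G1,5.5), (17,G3,5.5), (20,G1,7.5), (20,G2,7.5), (21,G2,9), (22,G2,10), (24,G2,11), (26,G2,12)
Step 2: Sum ranks within each group.
R_1 = 16.5 (n_1 = 3)
R_2 = 49.5 (n_2 = 5)
R_3 = 12 (n_3 = 4)
Step 3: H = 12/(N(N+1)) * sum(R_i^2/n_i) - 3(N+1)
     = 12/(12*13) * (16.5^2/3 + 49.5^2/5 + 12^2/4) - 3*13
     = 0.076923 * 616.8 - 39
     = 8.446154.
Step 4: Ties present; correction factor C = 1 - 18/(12^3 - 12) = 0.989510. Corrected H = 8.446154 / 0.989510 = 8.535689.
Step 5: Under H0, H ~ chi^2(2); p-value = 0.014012.
Step 6: alpha = 0.1. reject H0.

H = 8.5357, df = 2, p = 0.014012, reject H0.


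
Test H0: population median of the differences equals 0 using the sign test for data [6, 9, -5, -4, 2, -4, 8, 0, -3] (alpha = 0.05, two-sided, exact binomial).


Step 1: Discard zero differences. Original n = 9; n_eff = number of nonzero differences = 8.
Nonzero differences (with sign): +6, +9, -5, -4, +2, -4, +8, -3
Step 2: Count signs: positive = 4, negative = 4.
Step 3: Under H0: P(positive) = 0.5, so the number of positives S ~ Bin(8, 0.5).
Step 4: Two-sided exact p-value = sum of Bin(8,0.5) probabilities at or below the observed probability = 1.000000.
Step 5: alpha = 0.05. fail to reject H0.

n_eff = 8, pos = 4, neg = 4, p = 1.000000, fail to reject H0.


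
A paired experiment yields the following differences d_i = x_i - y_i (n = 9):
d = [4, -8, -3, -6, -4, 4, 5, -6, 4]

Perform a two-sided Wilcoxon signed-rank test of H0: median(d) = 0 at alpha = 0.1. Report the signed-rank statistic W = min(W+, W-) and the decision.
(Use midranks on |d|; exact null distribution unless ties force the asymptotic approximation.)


Step 1: Drop any zero differences (none here) and take |d_i|.
|d| = [4, 8, 3, 6, 4, 4, 5, 6, 4]
Step 2: Midrank |d_i| (ties get averaged ranks).
ranks: |4|->3.5, |8|->9, |3|->1, |6|->7.5, |4|->3.5, |4|->3.5, |5|->6, |6|->7.5, |4|->3.5
Step 3: Attach original signs; sum ranks with positive sign and with negative sign.
W+ = 3.5 + 3.5 + 6 + 3.5 = 16.5
W- = 9 + 1 + 7.5 + 3.5 + 7.5 = 28.5
(Check: W+ + W- = 45 should equal n(n+1)/2 = 45.)
Step 4: Test statistic W = min(W+, W-) = 16.5.
Step 5: Ties in |d|, so use the tie-corrected normal approximation.
        E[W] = n(n+1)/4 = 9*10/4 = 22.5.
        Tie groups: |d|=4 (t=4), |d|=6 (t=2); sum(t^3 - t) = 66.
        Var[W] = n(n+1)(2n+1)/24 - sum(t^3-t)/48 = 1710/24 - 66/48 = 69.875.
        z = (W - E[W]) / sqrt(Var[W]) = (16.5 - 22.5) / 8.3591 = -0.7178.
        Two-sided p = 2*Phi(z) = 0.472894.
Step 6: alpha = 0.1. fail to reject H0.

W+ = 16.5, W- = 28.5, W = min = 16.5, p = 0.472894, fail to reject H0.


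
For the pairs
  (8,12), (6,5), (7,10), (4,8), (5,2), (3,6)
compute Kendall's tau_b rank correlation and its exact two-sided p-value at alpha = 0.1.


Step 1: Enumerate the 15 unordered pairs (i,j) with i<j and classify each by sign(x_j-x_i) * sign(y_j-y_i).
  (1,2):dx=-2,dy=-7->C; (1,3):dx=-1,dy=-2->C; (1,4):dx=-4,dy=-4->C; (1,5):dx=-3,dy=-10->C
  (1,6):dx=-5,dy=-6->C; (2,3):dx=+1,dy=+5->C; (2,4):dx=-2,dy=+3->D; (2,5):dx=-1,dy=-3->C
  (2,6):dx=-3,dy=+1->D; (3,4):dx=-3,dy=-2->C; (3,5):dx=-2,dy=-8->C; (3,6):dx=-4,dy=-4->C
  (4,5):dx=+1,dy=-6->D; (4,6):dx=-1,dy=-2->C; (5,6):dx=-2,dy=+4->D
Step 2: C = 11, D = 4, total pairs = 15.
Step 3: tau = (C - D)/(n(n-1)/2) = (11 - 4)/15 = 0.466667.
Step 4: Exact two-sided p-value (enumerate n! = 720 permutations of y under H0): p = 0.272222.
Step 5: alpha = 0.1. fail to reject H0.

tau_b = 0.4667 (C=11, D=4), p = 0.272222, fail to reject H0.


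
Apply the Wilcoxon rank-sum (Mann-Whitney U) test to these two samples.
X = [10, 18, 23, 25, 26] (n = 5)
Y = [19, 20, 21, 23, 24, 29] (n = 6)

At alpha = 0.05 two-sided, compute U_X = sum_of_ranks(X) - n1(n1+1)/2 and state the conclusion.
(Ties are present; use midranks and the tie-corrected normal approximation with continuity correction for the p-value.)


Step 1: Combine and sort all 11 observations; assign midranks.
sorted (value, group): (10,X), (18,X), (19,Y), (20,Y), (21,Y), (23,X), (23,Y), (24,Y), (25,X), (26,X), (29,Y)
ranks: 10->1, 18->2, 19->3, 20->4, 21->5, 23->6.5, 23->6.5, 24->8, 25->9, 26->10, 29->11
Step 2: Rank sum for X: R1 = 1 + 2 + 6.5 + 9 + 10 = 28.5.
Step 3: U_X = R1 - n1(n1+1)/2 = 28.5 - 5*6/2 = 28.5 - 15 = 13.5.
       U_Y = n1*n2 - U_X = 30 - 13.5 = 16.5.
Step 4: Ties are present, so use the tie-corrected normal approximation (with continuity correction) for the p-value.
Step 5: p-value = 0.854805; compare to alpha = 0.05. fail to reject H0.

U_X = 13.5, p = 0.854805, fail to reject H0 at alpha = 0.05.


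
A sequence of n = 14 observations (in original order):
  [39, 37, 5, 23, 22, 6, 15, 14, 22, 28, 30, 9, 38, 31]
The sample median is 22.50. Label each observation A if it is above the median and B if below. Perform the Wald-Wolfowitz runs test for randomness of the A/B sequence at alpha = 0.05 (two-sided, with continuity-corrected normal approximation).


Step 1: Compute median = 22.50; label A = above, B = below.
Labels in order: AABABBBBBAABAA  (n_A = 7, n_B = 7)
Step 2: Count runs R = 7.
Step 3: Under H0 (random ordering), E[R] = 2*n_A*n_B/(n_A+n_B) + 1 = 2*7*7/14 + 1 = 8.0000.
        Var[R] = 2*n_A*n_B*(2*n_A*n_B - n_A - n_B) / ((n_A+n_B)^2 * (n_A+n_B-1)) = 8232/2548 = 3.2308.
        SD[R] = 1.7974.
Step 4: Continuity-corrected z = (R + 0.5 - E[R]) / SD[R] = (7 + 0.5 - 8.0000) / 1.7974 = -0.2782.
Step 5: Two-sided p-value via normal approximation = 2*(1 - Phi(|z|)) = 0.780879.
Step 6: alpha = 0.05. fail to reject H0.

R = 7, z = -0.2782, p = 0.780879, fail to reject H0.


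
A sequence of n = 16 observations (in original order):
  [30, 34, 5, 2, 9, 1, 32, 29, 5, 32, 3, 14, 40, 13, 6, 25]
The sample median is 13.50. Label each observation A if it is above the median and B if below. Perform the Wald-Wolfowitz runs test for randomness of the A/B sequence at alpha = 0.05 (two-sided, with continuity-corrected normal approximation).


Step 1: Compute median = 13.50; label A = above, B = below.
Labels in order: AABBBBAABABAABBA  (n_A = 8, n_B = 8)
Step 2: Count runs R = 9.
Step 3: Under H0 (random ordering), E[R] = 2*n_A*n_B/(n_A+n_B) + 1 = 2*8*8/16 + 1 = 9.0000.
        Var[R] = 2*n_A*n_B*(2*n_A*n_B - n_A - n_B) / ((n_A+n_B)^2 * (n_A+n_B-1)) = 14336/3840 = 3.7333.
        SD[R] = 1.9322.
Step 4: R = E[R], so z = 0 with no continuity correction.
Step 5: Two-sided p-value via normal approximation = 2*(1 - Phi(|z|)) = 1.000000.
Step 6: alpha = 0.05. fail to reject H0.

R = 9, z = 0.0000, p = 1.000000, fail to reject H0.


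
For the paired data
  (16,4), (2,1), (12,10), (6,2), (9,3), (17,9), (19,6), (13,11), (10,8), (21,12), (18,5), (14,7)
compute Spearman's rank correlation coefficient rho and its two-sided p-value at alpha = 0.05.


Step 1: Rank x and y separately (midranks; no ties here).
rank(x): 16->8, 2->1, 12->5, 6->2, 9->3, 17->9, 19->11, 13->6, 10->4, 21->12, 18->10, 14->7
rank(y): 4->4, 1->1, 10->10, 2->2, 3->3, 9->9, 6->6, 11->11, 8->8, 12->12, 5->5, 7->7
Step 2: d_i = R_x(i) - R_y(i); compute d_i^2.
  (8-4)^2=16, (1-1)^2=0, (5-10)^2=25, (2-2)^2=0, (3-3)^2=0, (9-9)^2=0, (11-6)^2=25, (6-11)^2=25, (4-8)^2=16, (12-12)^2=0, (10-5)^2=25, (7-7)^2=0
sum(d^2) = 132.
Step 3: rho = 1 - 6*132 / (12*(12^2 - 1)) = 1 - 792/1716 = 0.538462.
Step 4: Under H0, t = rho * sqrt((n-2)/(1-rho^2)) = 2.0207 ~ t(10).
Step 5: Two-sided p-value from the t-distribution with 10 df = 0.070894.
Step 6: alpha = 0.05. fail to reject H0.

rho = 0.5385, p = 0.070894, fail to reject H0 at alpha = 0.05.


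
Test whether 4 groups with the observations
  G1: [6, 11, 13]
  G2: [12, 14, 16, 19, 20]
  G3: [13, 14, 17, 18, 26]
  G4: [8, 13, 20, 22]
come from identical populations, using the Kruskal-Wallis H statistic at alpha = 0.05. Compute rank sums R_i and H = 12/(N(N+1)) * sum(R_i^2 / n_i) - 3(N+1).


Step 1: Combine all N = 17 observations and assign midranks.
sorted (value, group, rank): (6,G1,1), (8,G4,2), (11,G1,3), (12,G2,4), (13,G1,6), (13,G3,6), (13,G4,6), (14,G2,8.5), (14,G3,8.5), (16,G2,10), (17,G3,11), (18,G3,12), (19,G2,13), (20,G2,14.5), (20,G4,14.5), (22,G4,16), (26,G3,17)
Step 2: Sum ranks within each group.
R_1 = 10 (n_1 = 3)
R_2 = 50 (n_2 = 5)
R_3 = 54.5 (n_3 = 5)
R_4 = 38.5 (n_4 = 4)
Step 3: H = 12/(N(N+1)) * sum(R_i^2/n_i) - 3(N+1)
     = 12/(17*18) * (10^2/3 + 50^2/5 + 54.5^2/5 + 38.5^2/4) - 3*18
     = 0.039216 * 1497.95 - 54
     = 4.742974.
Step 4: Ties present; correction factor C = 1 - 36/(17^3 - 17) = 0.992647. Corrected H = 4.742974 / 0.992647 = 4.778107.
Step 5: Under H0, H ~ chi^2(3); p-value = 0.188785.
Step 6: alpha = 0.05. fail to reject H0.

H = 4.7781, df = 3, p = 0.188785, fail to reject H0.


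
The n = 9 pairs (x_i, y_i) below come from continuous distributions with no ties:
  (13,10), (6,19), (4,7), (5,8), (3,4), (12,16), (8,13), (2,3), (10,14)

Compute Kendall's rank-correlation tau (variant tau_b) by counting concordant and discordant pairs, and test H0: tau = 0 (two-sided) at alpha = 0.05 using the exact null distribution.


Step 1: Enumerate the 36 unordered pairs (i,j) with i<j and classify each by sign(x_j-x_i) * sign(y_j-y_i).
  (1,2):dx=-7,dy=+9->D; (1,3):dx=-9,dy=-3->C; (1,4):dx=-8,dy=-2->C; (1,5):dx=-10,dy=-6->C
  (1,6):dx=-1,dy=+6->D; (1,7):dx=-5,dy=+3->D; (1,8):dx=-11,dy=-7->C; (1,9):dx=-3,dy=+4->D
  (2,3):dx=-2,dy=-12->C; (2,4):dx=-1,dy=-11->C; (2,5):dx=-3,dy=-15->C; (2,6):dx=+6,dy=-3->D
  (2,7):dx=+2,dy=-6->D; (2,8):dx=-4,dy=-16->C; (2,9):dx=+4,dy=-5->D; (3,4):dx=+1,dy=+1->C
  (3,5):dx=-1,dy=-3->C; (3,6):dx=+8,dy=+9->C; (3,7):dx=+4,dy=+6->C; (3,8):dx=-2,dy=-4->C
  (3,9):dx=+6,dy=+7->C; (4,5):dx=-2,dy=-4->C; (4,6):dx=+7,dy=+8->C; (4,7):dx=+3,dy=+5->C
  (4,8):dx=-3,dy=-5->C; (4,9):dx=+5,dy=+6->C; (5,6):dx=+9,dy=+12->C; (5,7):dx=+5,dy=+9->C
  (5,8):dx=-1,dy=-1->C; (5,9):dx=+7,dy=+10->C; (6,7):dx=-4,dy=-3->C; (6,8):dx=-10,dy=-13->C
  (6,9):dx=-2,dy=-2->C; (7,8):dx=-6,dy=-10->C; (7,9):dx=+2,dy=+1->C; (8,9):dx=+8,dy=+11->C
Step 2: C = 29, D = 7, total pairs = 36.
Step 3: tau = (C - D)/(n(n-1)/2) = (29 - 7)/36 = 0.611111.
Step 4: Exact two-sided p-value (enumerate n! = 362880 permutations of y under H0): p = 0.024741.
Step 5: alpha = 0.05. reject H0.

tau_b = 0.6111 (C=29, D=7), p = 0.024741, reject H0.


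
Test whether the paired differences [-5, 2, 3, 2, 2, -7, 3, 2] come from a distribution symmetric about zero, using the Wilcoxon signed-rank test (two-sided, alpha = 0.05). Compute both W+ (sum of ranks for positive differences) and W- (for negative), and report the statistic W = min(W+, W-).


Step 1: Drop any zero differences (none here) and take |d_i|.
|d| = [5, 2, 3, 2, 2, 7, 3, 2]
Step 2: Midrank |d_i| (ties get averaged ranks).
ranks: |5|->7, |2|->2.5, |3|->5.5, |2|->2.5, |2|->2.5, |7|->8, |3|->5.5, |2|->2.5
Step 3: Attach original signs; sum ranks with positive sign and with negative sign.
W+ = 2.5 + 5.5 + 2.5 + 2.5 + 5.5 + 2.5 = 21
W- = 7 + 8 = 15
(Check: W+ + W- = 36 should equal n(n+1)/2 = 36.)
Step 4: Test statistic W = min(W+, W-) = 15.
Step 5: Ties in |d|, so use the tie-corrected normal approximation.
        E[W] = n(n+1)/4 = 8*9/4 = 18.
        Tie groups: |d|=2 (t=4), |d|=3 (t=2); sum(t^3 - t) = 66.
        Var[W] = n(n+1)(2n+1)/24 - sum(t^3-t)/48 = 1224/24 - 66/48 = 49.625.
        z = (W - E[W]) / sqrt(Var[W]) = (15 - 18) / 7.0445 = -0.4259.
        Two-sided p = 2*Phi(z) = 0.670207.
Step 6: alpha = 0.05. fail to reject H0.

W+ = 21, W- = 15, W = min = 15, p = 0.670207, fail to reject H0.


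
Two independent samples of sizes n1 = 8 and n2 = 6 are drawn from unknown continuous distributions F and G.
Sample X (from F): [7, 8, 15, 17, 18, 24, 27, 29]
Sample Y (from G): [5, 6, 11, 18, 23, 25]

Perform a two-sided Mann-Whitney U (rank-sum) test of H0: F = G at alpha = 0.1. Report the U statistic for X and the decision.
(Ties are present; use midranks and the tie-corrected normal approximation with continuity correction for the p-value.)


Step 1: Combine and sort all 14 observations; assign midranks.
sorted (value, group): (5,Y), (6,Y), (7,X), (8,X), (11,Y), (15,X), (17,X), (18,X), (18,Y), (23,Y), (24,X), (25,Y), (27,X), (29,X)
ranks: 5->1, 6->2, 7->3, 8->4, 11->5, 15->6, 17->7, 18->8.5, 18->8.5, 23->10, 24->11, 25->12, 27->13, 29->14
Step 2: Rank sum for X: R1 = 3 + 4 + 6 + 7 + 8.5 + 11 + 13 + 14 = 66.5.
Step 3: U_X = R1 - n1(n1+1)/2 = 66.5 - 8*9/2 = 66.5 - 36 = 30.5.
       U_Y = n1*n2 - U_X = 48 - 30.5 = 17.5.
Step 4: Ties are present, so use the tie-corrected normal approximation (with continuity correction) for the p-value.
Step 5: p-value = 0.438074; compare to alpha = 0.1. fail to reject H0.

U_X = 30.5, p = 0.438074, fail to reject H0 at alpha = 0.1.


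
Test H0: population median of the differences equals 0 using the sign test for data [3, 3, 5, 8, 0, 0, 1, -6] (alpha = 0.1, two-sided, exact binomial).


Step 1: Discard zero differences. Original n = 8; n_eff = number of nonzero differences = 6.
Nonzero differences (with sign): +3, +3, +5, +8, +1, -6
Step 2: Count signs: positive = 5, negative = 1.
Step 3: Under H0: P(positive) = 0.5, so the number of positives S ~ Bin(6, 0.5).
Step 4: Two-sided exact p-value = sum of Bin(6,0.5) probabilities at or below the observed probability = 0.218750.
Step 5: alpha = 0.1. fail to reject H0.

n_eff = 6, pos = 5, neg = 1, p = 0.218750, fail to reject H0.


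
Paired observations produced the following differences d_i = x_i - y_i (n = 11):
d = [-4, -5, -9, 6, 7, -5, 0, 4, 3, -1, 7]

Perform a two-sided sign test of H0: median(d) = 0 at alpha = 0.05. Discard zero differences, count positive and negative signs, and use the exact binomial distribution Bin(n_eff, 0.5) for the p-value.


Step 1: Discard zero differences. Original n = 11; n_eff = number of nonzero differences = 10.
Nonzero differences (with sign): -4, -5, -9, +6, +7, -5, +4, +3, -1, +7
Step 2: Count signs: positive = 5, negative = 5.
Step 3: Under H0: P(positive) = 0.5, so the number of positives S ~ Bin(10, 0.5).
Step 4: Two-sided exact p-value = sum of Bin(10,0.5) probabilities at or below the observed probability = 1.000000.
Step 5: alpha = 0.05. fail to reject H0.

n_eff = 10, pos = 5, neg = 5, p = 1.000000, fail to reject H0.


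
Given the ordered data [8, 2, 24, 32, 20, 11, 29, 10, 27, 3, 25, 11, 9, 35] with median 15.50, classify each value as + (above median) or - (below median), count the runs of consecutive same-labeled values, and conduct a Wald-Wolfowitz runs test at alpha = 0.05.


Step 1: Compute median = 15.50; label A = above, B = below.
Labels in order: BBAAABABABABBA  (n_A = 7, n_B = 7)
Step 2: Count runs R = 10.
Step 3: Under H0 (random ordering), E[R] = 2*n_A*n_B/(n_A+n_B) + 1 = 2*7*7/14 + 1 = 8.0000.
        Var[R] = 2*n_A*n_B*(2*n_A*n_B - n_A - n_B) / ((n_A+n_B)^2 * (n_A+n_B-1)) = 8232/2548 = 3.2308.
        SD[R] = 1.7974.
Step 4: Continuity-corrected z = (R - 0.5 - E[R]) / SD[R] = (10 - 0.5 - 8.0000) / 1.7974 = 0.8345.
Step 5: Two-sided p-value via normal approximation = 2*(1 - Phi(|z|)) = 0.403986.
Step 6: alpha = 0.05. fail to reject H0.

R = 10, z = 0.8345, p = 0.403986, fail to reject H0.


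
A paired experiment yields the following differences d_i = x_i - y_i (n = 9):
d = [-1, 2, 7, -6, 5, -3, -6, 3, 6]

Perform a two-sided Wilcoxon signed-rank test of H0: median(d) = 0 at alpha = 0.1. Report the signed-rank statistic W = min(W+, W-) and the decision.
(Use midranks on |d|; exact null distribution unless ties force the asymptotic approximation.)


Step 1: Drop any zero differences (none here) and take |d_i|.
|d| = [1, 2, 7, 6, 5, 3, 6, 3, 6]
Step 2: Midrank |d_i| (ties get averaged ranks).
ranks: |1|->1, |2|->2, |7|->9, |6|->7, |5|->5, |3|->3.5, |6|->7, |3|->3.5, |6|->7
Step 3: Attach original signs; sum ranks with positive sign and with negative sign.
W+ = 2 + 9 + 5 + 3.5 + 7 = 26.5
W- = 1 + 7 + 3.5 + 7 = 18.5
(Check: W+ + W- = 45 should equal n(n+1)/2 = 45.)
Step 4: Test statistic W = min(W+, W-) = 18.5.
Step 5: Ties in |d|, so use the tie-corrected normal approximation.
        E[W] = n(n+1)/4 = 9*10/4 = 22.5.
        Tie groups: |d|=3 (t=2), |d|=6 (t=3); sum(t^3 - t) = 30.
        Var[W] = n(n+1)(2n+1)/24 - sum(t^3-t)/48 = 1710/24 - 30/48 = 70.625.
        z = (W - E[W]) / sqrt(Var[W]) = (18.5 - 22.5) / 8.4039 = -0.4760.
        Two-sided p = 2*Phi(z) = 0.634095.
Step 6: alpha = 0.1. fail to reject H0.

W+ = 26.5, W- = 18.5, W = min = 18.5, p = 0.634095, fail to reject H0.


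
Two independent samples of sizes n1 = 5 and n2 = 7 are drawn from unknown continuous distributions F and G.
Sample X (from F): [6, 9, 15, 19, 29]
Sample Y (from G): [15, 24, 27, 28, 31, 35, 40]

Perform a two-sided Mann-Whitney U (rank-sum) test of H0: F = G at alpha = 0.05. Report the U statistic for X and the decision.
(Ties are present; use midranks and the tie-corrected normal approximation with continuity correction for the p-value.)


Step 1: Combine and sort all 12 observations; assign midranks.
sorted (value, group): (6,X), (9,X), (15,X), (15,Y), (19,X), (24,Y), (27,Y), (28,Y), (29,X), (31,Y), (35,Y), (40,Y)
ranks: 6->1, 9->2, 15->3.5, 15->3.5, 19->5, 24->6, 27->7, 28->8, 29->9, 31->10, 35->11, 40->12
Step 2: Rank sum for X: R1 = 1 + 2 + 3.5 + 5 + 9 = 20.5.
Step 3: U_X = R1 - n1(n1+1)/2 = 20.5 - 5*6/2 = 20.5 - 15 = 5.5.
       U_Y = n1*n2 - U_X = 35 - 5.5 = 29.5.
Step 4: Ties are present, so use the tie-corrected normal approximation (with continuity correction) for the p-value.
Step 5: p-value = 0.061363; compare to alpha = 0.05. fail to reject H0.

U_X = 5.5, p = 0.061363, fail to reject H0 at alpha = 0.05.


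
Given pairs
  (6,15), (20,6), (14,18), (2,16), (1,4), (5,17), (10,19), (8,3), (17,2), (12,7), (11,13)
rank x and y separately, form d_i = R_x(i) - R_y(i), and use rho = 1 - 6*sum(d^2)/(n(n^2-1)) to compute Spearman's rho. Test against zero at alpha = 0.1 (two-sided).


Step 1: Rank x and y separately (midranks; no ties here).
rank(x): 6->4, 20->11, 14->9, 2->2, 1->1, 5->3, 10->6, 8->5, 17->10, 12->8, 11->7
rank(y): 15->7, 6->4, 18->10, 16->8, 4->3, 17->9, 19->11, 3->2, 2->1, 7->5, 13->6
Step 2: d_i = R_x(i) - R_y(i); compute d_i^2.
  (4-7)^2=9, (11-4)^2=49, (9-10)^2=1, (2-8)^2=36, (1-3)^2=4, (3-9)^2=36, (6-11)^2=25, (5-2)^2=9, (10-1)^2=81, (8-5)^2=9, (7-6)^2=1
sum(d^2) = 260.
Step 3: rho = 1 - 6*260 / (11*(11^2 - 1)) = 1 - 1560/1320 = -0.181818.
Step 4: Under H0, t = rho * sqrt((n-2)/(1-rho^2)) = -0.5547 ~ t(9).
Step 5: Two-sided p-value from the t-distribution with 9 df = 0.592615.
Step 6: alpha = 0.1. fail to reject H0.

rho = -0.1818, p = 0.592615, fail to reject H0 at alpha = 0.1.


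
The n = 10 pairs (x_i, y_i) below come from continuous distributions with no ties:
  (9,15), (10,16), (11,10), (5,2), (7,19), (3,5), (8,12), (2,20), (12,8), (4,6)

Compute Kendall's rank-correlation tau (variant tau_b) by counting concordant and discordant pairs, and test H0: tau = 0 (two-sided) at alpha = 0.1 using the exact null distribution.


Step 1: Enumerate the 45 unordered pairs (i,j) with i<j and classify each by sign(x_j-x_i) * sign(y_j-y_i).
  (1,2):dx=+1,dy=+1->C; (1,3):dx=+2,dy=-5->D; (1,4):dx=-4,dy=-13->C; (1,5):dx=-2,dy=+4->D
  (1,6):dx=-6,dy=-10->C; (1,7):dx=-1,dy=-3->C; (1,8):dx=-7,dy=+5->D; (1,9):dx=+3,dy=-7->D
  (1,10):dx=-5,dy=-9->C; (2,3):dx=+1,dy=-6->D; (2,4):dx=-5,dy=-14->C; (2,5):dx=-3,dy=+3->D
  (2,6):dx=-7,dy=-11->C; (2,7):dx=-2,dy=-4->C; (2,8):dx=-8,dy=+4->D; (2,9):dx=+2,dy=-8->D
  (2,10):dx=-6,dy=-10->C; (3,4):dx=-6,dy=-8->C; (3,5):dx=-4,dy=+9->D; (3,6):dx=-8,dy=-5->C
  (3,7):dx=-3,dy=+2->D; (3,8):dx=-9,dy=+10->D; (3,9):dx=+1,dy=-2->D; (3,10):dx=-7,dy=-4->C
  (4,5):dx=+2,dy=+17->C; (4,6):dx=-2,dy=+3->D; (4,7):dx=+3,dy=+10->C; (4,8):dx=-3,dy=+18->D
  (4,9):dx=+7,dy=+6->C; (4,10):dx=-1,dy=+4->D; (5,6):dx=-4,dy=-14->C; (5,7):dx=+1,dy=-7->D
  (5,8):dx=-5,dy=+1->D; (5,9):dx=+5,dy=-11->D; (5,10):dx=-3,dy=-13->C; (6,7):dx=+5,dy=+7->C
  (6,8):dx=-1,dy=+15->D; (6,9):dx=+9,dy=+3->C; (6,10):dx=+1,dy=+1->C; (7,8):dx=-6,dy=+8->D
  (7,9):dx=+4,dy=-4->D; (7,10):dx=-4,dy=-6->C; (8,9):dx=+10,dy=-12->D; (8,10):dx=+2,dy=-14->D
  (9,10):dx=-8,dy=-2->C
Step 2: C = 22, D = 23, total pairs = 45.
Step 3: tau = (C - D)/(n(n-1)/2) = (22 - 23)/45 = -0.022222.
Step 4: Exact two-sided p-value (enumerate n! = 3628800 permutations of y under H0): p = 1.000000.
Step 5: alpha = 0.1. fail to reject H0.

tau_b = -0.0222 (C=22, D=23), p = 1.000000, fail to reject H0.


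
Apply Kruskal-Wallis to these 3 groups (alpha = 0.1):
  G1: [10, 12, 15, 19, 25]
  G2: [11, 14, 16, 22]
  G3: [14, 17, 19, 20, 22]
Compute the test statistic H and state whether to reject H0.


Step 1: Combine all N = 14 observations and assign midranks.
sorted (value, group, rank): (10,G1,1), (11,G2,2), (12,G1,3), (14,G2,4.5), (14,G3,4.5), (15,G1,6), (16,G2,7), (17,G3,8), (19,G1,9.5), (19,G3,9.5), (20,G3,11), (22,G2,12.5), (22,G3,12.5), (25,G1,14)
Step 2: Sum ranks within each group.
R_1 = 33.5 (n_1 = 5)
R_2 = 26 (n_2 = 4)
R_3 = 45.5 (n_3 = 5)
Step 3: H = 12/(N(N+1)) * sum(R_i^2/n_i) - 3(N+1)
     = 12/(14*15) * (33.5^2/5 + 26^2/4 + 45.5^2/5) - 3*15
     = 0.057143 * 807.5 - 45
     = 1.142857.
Step 4: Ties present; correction factor C = 1 - 18/(14^3 - 14) = 0.993407. Corrected H = 1.142857 / 0.993407 = 1.150442.
Step 5: Under H0, H ~ chi^2(2); p-value = 0.562580.
Step 6: alpha = 0.1. fail to reject H0.

H = 1.1504, df = 2, p = 0.562580, fail to reject H0.


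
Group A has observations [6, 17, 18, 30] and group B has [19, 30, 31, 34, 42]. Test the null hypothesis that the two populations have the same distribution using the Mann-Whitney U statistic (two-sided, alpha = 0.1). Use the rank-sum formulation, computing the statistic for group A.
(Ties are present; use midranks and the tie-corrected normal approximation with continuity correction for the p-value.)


Step 1: Combine and sort all 9 observations; assign midranks.
sorted (value, group): (6,X), (17,X), (18,X), (19,Y), (30,X), (30,Y), (31,Y), (34,Y), (42,Y)
ranks: 6->1, 17->2, 18->3, 19->4, 30->5.5, 30->5.5, 31->7, 34->8, 42->9
Step 2: Rank sum for X: R1 = 1 + 2 + 3 + 5.5 = 11.5.
Step 3: U_X = R1 - n1(n1+1)/2 = 11.5 - 4*5/2 = 11.5 - 10 = 1.5.
       U_Y = n1*n2 - U_X = 20 - 1.5 = 18.5.
Step 4: Ties are present, so use the tie-corrected normal approximation (with continuity correction) for the p-value.
Step 5: p-value = 0.049090; compare to alpha = 0.1. reject H0.

U_X = 1.5, p = 0.049090, reject H0 at alpha = 0.1.


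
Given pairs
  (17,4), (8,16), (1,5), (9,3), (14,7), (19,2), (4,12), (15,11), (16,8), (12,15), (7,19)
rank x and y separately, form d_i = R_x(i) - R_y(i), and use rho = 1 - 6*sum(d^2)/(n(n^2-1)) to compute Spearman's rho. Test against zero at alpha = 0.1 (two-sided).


Step 1: Rank x and y separately (midranks; no ties here).
rank(x): 17->10, 8->4, 1->1, 9->5, 14->7, 19->11, 4->2, 15->8, 16->9, 12->6, 7->3
rank(y): 4->3, 16->10, 5->4, 3->2, 7->5, 2->1, 12->8, 11->7, 8->6, 15->9, 19->11
Step 2: d_i = R_x(i) - R_y(i); compute d_i^2.
  (10-3)^2=49, (4-10)^2=36, (1-4)^2=9, (5-2)^2=9, (7-5)^2=4, (11-1)^2=100, (2-8)^2=36, (8-7)^2=1, (9-6)^2=9, (6-9)^2=9, (3-11)^2=64
sum(d^2) = 326.
Step 3: rho = 1 - 6*326 / (11*(11^2 - 1)) = 1 - 1956/1320 = -0.481818.
Step 4: Under H0, t = rho * sqrt((n-2)/(1-rho^2)) = -1.6496 ~ t(9).
Step 5: Two-sided p-value from the t-distribution with 9 df = 0.133434.
Step 6: alpha = 0.1. fail to reject H0.

rho = -0.4818, p = 0.133434, fail to reject H0 at alpha = 0.1.


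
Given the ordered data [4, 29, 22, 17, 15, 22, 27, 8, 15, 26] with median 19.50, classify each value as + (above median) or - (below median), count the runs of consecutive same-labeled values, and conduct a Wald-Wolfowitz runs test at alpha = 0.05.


Step 1: Compute median = 19.50; label A = above, B = below.
Labels in order: BAABBAABBA  (n_A = 5, n_B = 5)
Step 2: Count runs R = 6.
Step 3: Under H0 (random ordering), E[R] = 2*n_A*n_B/(n_A+n_B) + 1 = 2*5*5/10 + 1 = 6.0000.
        Var[R] = 2*n_A*n_B*(2*n_A*n_B - n_A - n_B) / ((n_A+n_B)^2 * (n_A+n_B-1)) = 2000/900 = 2.2222.
        SD[R] = 1.4907.
Step 4: R = E[R], so z = 0 with no continuity correction.
Step 5: Two-sided p-value via normal approximation = 2*(1 - Phi(|z|)) = 1.000000.
Step 6: alpha = 0.05. fail to reject H0.

R = 6, z = 0.0000, p = 1.000000, fail to reject H0.


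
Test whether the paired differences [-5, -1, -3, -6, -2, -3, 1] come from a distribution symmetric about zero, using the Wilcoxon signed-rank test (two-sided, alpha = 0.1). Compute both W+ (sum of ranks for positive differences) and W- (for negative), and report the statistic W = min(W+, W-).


Step 1: Drop any zero differences (none here) and take |d_i|.
|d| = [5, 1, 3, 6, 2, 3, 1]
Step 2: Midrank |d_i| (ties get averaged ranks).
ranks: |5|->6, |1|->1.5, |3|->4.5, |6|->7, |2|->3, |3|->4.5, |1|->1.5
Step 3: Attach original signs; sum ranks with positive sign and with negative sign.
W+ = 1.5 = 1.5
W- = 6 + 1.5 + 4.5 + 7 + 3 + 4.5 = 26.5
(Check: W+ + W- = 28 should equal n(n+1)/2 = 28.)
Step 4: Test statistic W = min(W+, W-) = 1.5.
Step 5: Ties in |d|, so use the tie-corrected normal approximation.
        E[W] = n(n+1)/4 = 7*8/4 = 14.
        Tie groups: |d|=1 (t=2), |d|=3 (t=2); sum(t^3 - t) = 12.
        Var[W] = n(n+1)(2n+1)/24 - sum(t^3-t)/48 = 840/24 - 12/48 = 34.75.
        z = (W - E[W]) / sqrt(Var[W]) = (1.5 - 14) / 5.8949 = -2.1205.
        Two-sided p = 2*Phi(z) = 0.033966.
Step 6: alpha = 0.1. reject H0.

W+ = 1.5, W- = 26.5, W = min = 1.5, p = 0.033966, reject H0.


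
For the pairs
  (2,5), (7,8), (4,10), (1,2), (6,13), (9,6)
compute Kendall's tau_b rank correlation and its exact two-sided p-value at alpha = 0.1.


Step 1: Enumerate the 15 unordered pairs (i,j) with i<j and classify each by sign(x_j-x_i) * sign(y_j-y_i).
  (1,2):dx=+5,dy=+3->C; (1,3):dx=+2,dy=+5->C; (1,4):dx=-1,dy=-3->C; (1,5):dx=+4,dy=+8->C
  (1,6):dx=+7,dy=+1->C; (2,3):dx=-3,dy=+2->D; (2,4):dx=-6,dy=-6->C; (2,5):dx=-1,dy=+5->D
  (2,6):dx=+2,dy=-2->D; (3,4):dx=-3,dy=-8->C; (3,5):dx=+2,dy=+3->C; (3,6):dx=+5,dy=-4->D
  (4,5):dx=+5,dy=+11->C; (4,6):dx=+8,dy=+4->C; (5,6):dx=+3,dy=-7->D
Step 2: C = 10, D = 5, total pairs = 15.
Step 3: tau = (C - D)/(n(n-1)/2) = (10 - 5)/15 = 0.333333.
Step 4: Exact two-sided p-value (enumerate n! = 720 permutations of y under H0): p = 0.469444.
Step 5: alpha = 0.1. fail to reject H0.

tau_b = 0.3333 (C=10, D=5), p = 0.469444, fail to reject H0.


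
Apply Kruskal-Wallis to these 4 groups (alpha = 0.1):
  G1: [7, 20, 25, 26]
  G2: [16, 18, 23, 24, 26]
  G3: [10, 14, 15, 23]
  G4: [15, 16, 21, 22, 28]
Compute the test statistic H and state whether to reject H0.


Step 1: Combine all N = 18 observations and assign midranks.
sorted (value, group, rank): (7,G1,1), (10,G3,2), (14,G3,3), (15,G3,4.5), (15,G4,4.5), (16,G2,6.5), (16,G4,6.5), (18,G2,8), (20,G1,9), (21,G4,10), (22,G4,11), (23,G2,12.5), (23,G3,12.5), (24,G2,14), (25,G1,15), (26,G1,16.5), (26,G2,16.5), (28,G4,18)
Step 2: Sum ranks within each group.
R_1 = 41.5 (n_1 = 4)
R_2 = 57.5 (n_2 = 5)
R_3 = 22 (n_3 = 4)
R_4 = 50 (n_4 = 5)
Step 3: H = 12/(N(N+1)) * sum(R_i^2/n_i) - 3(N+1)
     = 12/(18*19) * (41.5^2/4 + 57.5^2/5 + 22^2/4 + 50^2/5) - 3*19
     = 0.035088 * 1712.81 - 57
     = 3.098684.
Step 4: Ties present; correction factor C = 1 - 24/(18^3 - 18) = 0.995872. Corrected H = 3.098684 / 0.995872 = 3.111528.
Step 5: Under H0, H ~ chi^2(3); p-value = 0.374747.
Step 6: alpha = 0.1. fail to reject H0.

H = 3.1115, df = 3, p = 0.374747, fail to reject H0.


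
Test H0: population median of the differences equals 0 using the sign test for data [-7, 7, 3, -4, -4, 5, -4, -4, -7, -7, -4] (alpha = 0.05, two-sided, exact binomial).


Step 1: Discard zero differences. Original n = 11; n_eff = number of nonzero differences = 11.
Nonzero differences (with sign): -7, +7, +3, -4, -4, +5, -4, -4, -7, -7, -4
Step 2: Count signs: positive = 3, negative = 8.
Step 3: Under H0: P(positive) = 0.5, so the number of positives S ~ Bin(11, 0.5).
Step 4: Two-sided exact p-value = sum of Bin(11,0.5) probabilities at or below the observed probability = 0.226562.
Step 5: alpha = 0.05. fail to reject H0.

n_eff = 11, pos = 3, neg = 8, p = 0.226562, fail to reject H0.


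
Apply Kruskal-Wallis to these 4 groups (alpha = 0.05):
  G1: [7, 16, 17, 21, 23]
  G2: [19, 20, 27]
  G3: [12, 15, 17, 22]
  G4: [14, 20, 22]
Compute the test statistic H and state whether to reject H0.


Step 1: Combine all N = 15 observations and assign midranks.
sorted (value, group, rank): (7,G1,1), (12,G3,2), (14,G4,3), (15,G3,4), (16,G1,5), (17,G1,6.5), (17,G3,6.5), (19,G2,8), (20,G2,9.5), (20,G4,9.5), (21,G1,11), (22,G3,12.5), (22,G4,12.5), (23,G1,14), (27,G2,15)
Step 2: Sum ranks within each group.
R_1 = 37.5 (n_1 = 5)
R_2 = 32.5 (n_2 = 3)
R_3 = 25 (n_3 = 4)
R_4 = 25 (n_4 = 3)
Step 3: H = 12/(N(N+1)) * sum(R_i^2/n_i) - 3(N+1)
     = 12/(15*16) * (37.5^2/5 + 32.5^2/3 + 25^2/4 + 25^2/3) - 3*16
     = 0.050000 * 997.917 - 48
     = 1.895833.
Step 4: Ties present; correction factor C = 1 - 18/(15^3 - 15) = 0.994643. Corrected H = 1.895833 / 0.994643 = 1.906044.
Step 5: Under H0, H ~ chi^2(3); p-value = 0.592135.
Step 6: alpha = 0.05. fail to reject H0.

H = 1.9060, df = 3, p = 0.592135, fail to reject H0.


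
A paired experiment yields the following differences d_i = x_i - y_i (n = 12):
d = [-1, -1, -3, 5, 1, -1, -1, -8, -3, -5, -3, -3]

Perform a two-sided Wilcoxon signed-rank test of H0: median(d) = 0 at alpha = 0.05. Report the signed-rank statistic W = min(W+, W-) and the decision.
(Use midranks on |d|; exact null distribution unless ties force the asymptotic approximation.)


Step 1: Drop any zero differences (none here) and take |d_i|.
|d| = [1, 1, 3, 5, 1, 1, 1, 8, 3, 5, 3, 3]
Step 2: Midrank |d_i| (ties get averaged ranks).
ranks: |1|->3, |1|->3, |3|->7.5, |5|->10.5, |1|->3, |1|->3, |1|->3, |8|->12, |3|->7.5, |5|->10.5, |3|->7.5, |3|->7.5
Step 3: Attach original signs; sum ranks with positive sign and with negative sign.
W+ = 10.5 + 3 = 13.5
W- = 3 + 3 + 7.5 + 3 + 3 + 12 + 7.5 + 10.5 + 7.5 + 7.5 = 64.5
(Check: W+ + W- = 78 should equal n(n+1)/2 = 78.)
Step 4: Test statistic W = min(W+, W-) = 13.5.
Step 5: Ties in |d|, so use the tie-corrected normal approximation.
        E[W] = n(n+1)/4 = 12*13/4 = 39.
        Tie groups: |d|=1 (t=5), |d|=3 (t=4), |d|=5 (t=2); sum(t^3 - t) = 186.
        Var[W] = n(n+1)(2n+1)/24 - sum(t^3-t)/48 = 3900/24 - 186/48 = 158.625.
        z = (W - E[W]) / sqrt(Var[W]) = (13.5 - 39) / 12.5946 = -2.0247.
        Two-sided p = 2*Phi(z) = 0.042901.
Step 6: alpha = 0.05. reject H0.

W+ = 13.5, W- = 64.5, W = min = 13.5, p = 0.042901, reject H0.


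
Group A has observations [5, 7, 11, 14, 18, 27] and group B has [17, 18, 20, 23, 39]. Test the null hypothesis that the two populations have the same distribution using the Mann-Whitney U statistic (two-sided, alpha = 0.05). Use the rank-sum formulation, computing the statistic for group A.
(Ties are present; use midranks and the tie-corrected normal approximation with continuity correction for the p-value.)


Step 1: Combine and sort all 11 observations; assign midranks.
sorted (value, group): (5,X), (7,X), (11,X), (14,X), (17,Y), (18,X), (18,Y), (20,Y), (23,Y), (27,X), (39,Y)
ranks: 5->1, 7->2, 11->3, 14->4, 17->5, 18->6.5, 18->6.5, 20->8, 23->9, 27->10, 39->11
Step 2: Rank sum for X: R1 = 1 + 2 + 3 + 4 + 6.5 + 10 = 26.5.
Step 3: U_X = R1 - n1(n1+1)/2 = 26.5 - 6*7/2 = 26.5 - 21 = 5.5.
       U_Y = n1*n2 - U_X = 30 - 5.5 = 24.5.
Step 4: Ties are present, so use the tie-corrected normal approximation (with continuity correction) for the p-value.
Step 5: p-value = 0.099576; compare to alpha = 0.05. fail to reject H0.

U_X = 5.5, p = 0.099576, fail to reject H0 at alpha = 0.05.
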